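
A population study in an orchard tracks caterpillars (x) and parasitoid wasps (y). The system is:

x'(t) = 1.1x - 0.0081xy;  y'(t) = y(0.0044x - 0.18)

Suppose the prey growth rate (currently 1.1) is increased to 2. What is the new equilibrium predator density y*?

y* ≈ 247

At the interior fixed point, setting dx/dt = 0 with x > 0 fixes y* = (prey growth rate)/(xy coefficient) — independent of the other coefficients.
With the change, y* = 2/0.0081 = 247; it rises from 136.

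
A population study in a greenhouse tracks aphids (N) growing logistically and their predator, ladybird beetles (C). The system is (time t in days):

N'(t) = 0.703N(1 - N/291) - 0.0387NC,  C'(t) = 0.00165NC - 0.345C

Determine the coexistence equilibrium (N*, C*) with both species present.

From dC/dt = 0 with C > 0: 0.00165N* = 0.345, so N* = 209.
Substitute into dN/dt = 0: 0.703(1 - 209/291) = 0.0387C*.
The bracket is 0.281, giving C* = 0.198/0.0387 = 5.11.

N* ≈ 209, C* ≈ 5.11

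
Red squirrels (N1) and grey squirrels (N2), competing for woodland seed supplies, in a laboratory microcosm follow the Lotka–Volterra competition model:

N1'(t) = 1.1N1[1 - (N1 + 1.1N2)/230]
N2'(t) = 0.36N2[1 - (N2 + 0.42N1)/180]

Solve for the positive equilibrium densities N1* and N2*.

N1* ≈ 59.5, N2* ≈ 155

Setting both brackets to zero gives the nullclines N1 + 1.1N2 = 230 and 0.42N1 + N2 = 180.
Substituting N2 = 180 - 0.42N1 into the first: N1(1 - 1.1·0.42) = 230 - 1.1·180.
So N1* = 32/0.538 = 59.5, and then N2* = 180 - 0.42·59.5 = 155.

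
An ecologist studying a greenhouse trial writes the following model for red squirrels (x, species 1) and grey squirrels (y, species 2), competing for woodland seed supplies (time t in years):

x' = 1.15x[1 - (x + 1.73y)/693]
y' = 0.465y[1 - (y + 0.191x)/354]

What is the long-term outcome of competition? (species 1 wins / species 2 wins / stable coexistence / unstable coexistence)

Compare the nullcline intercepts: K1/α12 = 693/1.73 = 401 > K2 = 354; K2/α21 = 354/0.191 = 1850 > K1 = 693.
Since both inequalities hold, each species can invade when rare, so the interior equilibrium is stable.

stable coexistence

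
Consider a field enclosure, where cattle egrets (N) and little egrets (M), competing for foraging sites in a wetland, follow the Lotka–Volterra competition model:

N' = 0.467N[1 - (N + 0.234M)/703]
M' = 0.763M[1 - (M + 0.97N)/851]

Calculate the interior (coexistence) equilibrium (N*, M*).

N* ≈ 652, M* ≈ 219

Setting both brackets to zero gives the nullclines N + 0.234M = 703 and 0.97N + M = 851.
Substituting M = 851 - 0.97N into the first: N(1 - 0.234·0.97) = 703 - 0.234·851.
So N* = 504/0.773 = 652, and then M* = 851 - 0.97·652 = 219.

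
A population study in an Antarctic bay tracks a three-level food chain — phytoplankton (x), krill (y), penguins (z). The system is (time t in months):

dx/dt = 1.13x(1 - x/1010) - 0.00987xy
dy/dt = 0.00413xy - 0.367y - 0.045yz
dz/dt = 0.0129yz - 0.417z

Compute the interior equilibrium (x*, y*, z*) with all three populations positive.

x* ≈ 725, y* ≈ 32.3, z* ≈ 58.4

From dz/dt = 0: 0.0129y* = 0.417, so y* = 32.3.
From dx/dt = 0: 1.13(1 - x*/1010) = 0.00987·32.3, giving x* = 1010·(1 - 0.282) = 725.
From dy/dt = 0: 0.00413·725 - 0.367 = 0.045z*, so z* = 2.63/0.045 = 58.4.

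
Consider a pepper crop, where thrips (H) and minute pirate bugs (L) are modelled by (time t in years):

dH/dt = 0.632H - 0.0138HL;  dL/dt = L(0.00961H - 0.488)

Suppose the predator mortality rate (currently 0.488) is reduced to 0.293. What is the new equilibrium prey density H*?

At the interior fixed point, setting dL/dt = 0 with L > 0 fixes H* = (predator death rate)/(HL coefficient) — independent of the other coefficients.
With the change, H* = 0.293/0.00961 = 30.5; it falls from 50.8.

H* ≈ 30.5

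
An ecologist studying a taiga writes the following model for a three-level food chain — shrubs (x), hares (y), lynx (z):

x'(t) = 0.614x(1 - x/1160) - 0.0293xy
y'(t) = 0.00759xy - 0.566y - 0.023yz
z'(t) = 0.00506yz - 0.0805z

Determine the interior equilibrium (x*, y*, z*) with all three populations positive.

From dz/dt = 0: 0.00506y* = 0.0805, so y* = 15.9.
From dx/dt = 0: 0.614(1 - x*/1160) = 0.0293·15.9, giving x* = 1160·(1 - 0.759) = 279.
From dy/dt = 0: 0.00759·279 - 0.566 = 0.023z*, so z* = 1.55/0.023 = 67.6.

x* ≈ 279, y* ≈ 15.9, z* ≈ 67.6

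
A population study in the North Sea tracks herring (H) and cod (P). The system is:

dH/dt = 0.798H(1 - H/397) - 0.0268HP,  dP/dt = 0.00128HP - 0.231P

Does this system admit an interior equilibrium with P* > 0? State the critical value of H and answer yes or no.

Threshold H = 180; K > 180, so yes, the predator persists.

The predator equation gives dP/dt > 0 only when H > 0.231/0.00128 = 180.
Without the predator, H → K = 397. Since 397 > 180, the predator can invade and persist.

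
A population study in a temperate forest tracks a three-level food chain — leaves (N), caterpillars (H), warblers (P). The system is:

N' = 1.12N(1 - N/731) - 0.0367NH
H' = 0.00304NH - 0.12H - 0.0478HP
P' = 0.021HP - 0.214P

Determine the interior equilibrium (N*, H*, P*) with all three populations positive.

N* ≈ 487, H* ≈ 10.2, P* ≈ 28.5

From dP/dt = 0: 0.021H* = 0.214, so H* = 10.2.
From dN/dt = 0: 1.12(1 - N*/731) = 0.0367·10.2, giving N* = 731·(1 - 0.334) = 487.
From dH/dt = 0: 0.00304·487 - 0.12 = 0.0478P*, so P* = 1.36/0.0478 = 28.5.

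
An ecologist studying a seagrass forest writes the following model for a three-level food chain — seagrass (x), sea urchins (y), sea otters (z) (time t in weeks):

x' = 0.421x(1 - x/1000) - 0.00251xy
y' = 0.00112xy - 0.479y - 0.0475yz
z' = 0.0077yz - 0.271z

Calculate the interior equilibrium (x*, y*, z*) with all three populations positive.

From dz/dt = 0: 0.0077y* = 0.271, so y* = 35.2.
From dx/dt = 0: 0.421(1 - x*/1000) = 0.00251·35.2, giving x* = 1000·(1 - 0.21) = 790.
From dy/dt = 0: 0.00112·790 - 0.479 = 0.0475z*, so z* = 0.406/0.0475 = 8.55.

x* ≈ 790, y* ≈ 35.2, z* ≈ 8.55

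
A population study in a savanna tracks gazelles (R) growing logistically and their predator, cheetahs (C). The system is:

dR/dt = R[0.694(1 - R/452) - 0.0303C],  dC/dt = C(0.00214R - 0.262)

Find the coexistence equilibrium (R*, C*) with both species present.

From dC/dt = 0 with C > 0: 0.00214R* = 0.262, so R* = 122.
Substitute into dR/dt = 0: 0.694(1 - 122/452) = 0.0303C*.
The bracket is 0.729, giving C* = 0.506/0.0303 = 16.7.

R* ≈ 122, C* ≈ 16.7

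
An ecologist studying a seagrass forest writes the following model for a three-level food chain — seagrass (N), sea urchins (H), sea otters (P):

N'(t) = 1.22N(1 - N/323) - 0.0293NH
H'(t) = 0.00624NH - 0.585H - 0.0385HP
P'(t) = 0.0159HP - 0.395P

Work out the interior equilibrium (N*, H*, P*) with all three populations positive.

N* ≈ 130, H* ≈ 24.8, P* ≈ 5.92

From dP/dt = 0: 0.0159H* = 0.395, so H* = 24.8.
From dN/dt = 0: 1.22(1 - N*/323) = 0.0293·24.8, giving N* = 323·(1 - 0.597) = 130.
From dH/dt = 0: 0.00624·130 - 0.585 = 0.0385P*, so P* = 0.228/0.0385 = 5.92.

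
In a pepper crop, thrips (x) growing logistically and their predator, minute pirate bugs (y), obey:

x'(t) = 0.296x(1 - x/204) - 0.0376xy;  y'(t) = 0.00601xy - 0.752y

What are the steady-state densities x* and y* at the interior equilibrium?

x* ≈ 125, y* ≈ 3.04

From dy/dt = 0 with y > 0: 0.00601x* = 0.752, so x* = 125.
Substitute into dx/dt = 0: 0.296(1 - 125/204) = 0.0376y*.
The bracket is 0.387, giving y* = 0.114/0.0376 = 3.04.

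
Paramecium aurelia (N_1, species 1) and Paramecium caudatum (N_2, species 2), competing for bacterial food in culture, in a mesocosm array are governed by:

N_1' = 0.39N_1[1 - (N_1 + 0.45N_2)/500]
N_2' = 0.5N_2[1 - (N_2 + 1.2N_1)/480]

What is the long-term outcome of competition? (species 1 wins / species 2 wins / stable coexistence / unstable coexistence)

species 1 excludes species 2

Compare the nullcline intercepts: K1/α12 = 500/0.45 = 1110 > K2 = 480; K2/α21 = 480/1.2 = 400 < K1 = 500.
Since the inequalities point opposite ways, species 1 can invade but species 2 cannot.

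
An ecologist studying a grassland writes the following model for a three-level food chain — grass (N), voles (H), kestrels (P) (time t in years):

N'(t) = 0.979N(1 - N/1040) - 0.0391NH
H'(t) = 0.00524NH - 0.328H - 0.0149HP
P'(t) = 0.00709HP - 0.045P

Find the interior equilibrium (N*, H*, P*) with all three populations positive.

N* ≈ 776, H* ≈ 6.35, P* ≈ 251

From dP/dt = 0: 0.00709H* = 0.045, so H* = 6.35.
From dN/dt = 0: 0.979(1 - N*/1040) = 0.0391·6.35, giving N* = 1040·(1 - 0.253) = 776.
From dH/dt = 0: 0.00524·776 - 0.328 = 0.0149P*, so P* = 3.74/0.0149 = 251.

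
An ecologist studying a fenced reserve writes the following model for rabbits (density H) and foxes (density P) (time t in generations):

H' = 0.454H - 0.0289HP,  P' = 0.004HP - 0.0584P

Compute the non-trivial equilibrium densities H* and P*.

H* ≈ 14.6, P* ≈ 15.7

Set dP/dt = 0 with P > 0: 0.004H - 0.0584 = 0, so H* = 0.0584/0.004 = 14.6.
Set dH/dt = 0 with H > 0: 0.454 - 0.0289P = 0, so P* = 0.454/0.0289 = 15.7.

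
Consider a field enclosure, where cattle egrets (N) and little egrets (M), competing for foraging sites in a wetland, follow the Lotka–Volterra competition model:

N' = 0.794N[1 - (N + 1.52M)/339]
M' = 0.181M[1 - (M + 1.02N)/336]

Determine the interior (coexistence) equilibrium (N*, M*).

N* ≈ 312, M* ≈ 17.8

Setting both brackets to zero gives the nullclines N + 1.52M = 339 and 1.02N + M = 336.
Substituting M = 336 - 1.02N into the first: N(1 - 1.52·1.02) = 339 - 1.52·336.
So N* = -172/-0.55 = 312, and then M* = 336 - 1.02·312 = 17.8.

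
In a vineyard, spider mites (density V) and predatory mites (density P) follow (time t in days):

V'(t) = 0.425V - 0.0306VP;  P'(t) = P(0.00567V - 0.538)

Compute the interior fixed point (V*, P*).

V* ≈ 94.9, P* ≈ 13.9

Set dP/dt = 0 with P > 0: 0.00567V - 0.538 = 0, so V* = 0.538/0.00567 = 94.9.
Set dV/dt = 0 with V > 0: 0.425 - 0.0306P = 0, so P* = 0.425/0.0306 = 13.9.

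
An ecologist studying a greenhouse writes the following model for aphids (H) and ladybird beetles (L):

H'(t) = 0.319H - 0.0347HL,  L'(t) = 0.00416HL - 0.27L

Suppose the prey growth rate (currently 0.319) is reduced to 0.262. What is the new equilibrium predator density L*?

L* ≈ 7.55

At the interior fixed point, setting dH/dt = 0 with H > 0 fixes L* = (prey growth rate)/(HL coefficient) — independent of the other coefficients.
With the change, L* = 0.262/0.0347 = 7.55; it falls from 9.19.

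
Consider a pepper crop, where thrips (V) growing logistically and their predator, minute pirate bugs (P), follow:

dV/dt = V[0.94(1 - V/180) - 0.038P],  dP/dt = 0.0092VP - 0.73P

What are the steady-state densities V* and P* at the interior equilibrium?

V* ≈ 79.3, P* ≈ 13.8

From dP/dt = 0 with P > 0: 0.0092V* = 0.73, so V* = 79.3.
Substitute into dV/dt = 0: 0.94(1 - 79.3/180) = 0.038P*.
The bracket is 0.559, giving P* = 0.526/0.038 = 13.8.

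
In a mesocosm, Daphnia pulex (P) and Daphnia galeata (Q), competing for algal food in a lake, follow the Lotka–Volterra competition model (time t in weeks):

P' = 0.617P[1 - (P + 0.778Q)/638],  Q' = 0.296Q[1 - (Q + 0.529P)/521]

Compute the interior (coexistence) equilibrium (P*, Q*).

P* ≈ 395, Q* ≈ 312

Setting both brackets to zero gives the nullclines P + 0.778Q = 638 and 0.529P + Q = 521.
Substituting Q = 521 - 0.529P into the first: P(1 - 0.778·0.529) = 638 - 0.778·521.
So P* = 233/0.588 = 395, and then Q* = 521 - 0.529·395 = 312.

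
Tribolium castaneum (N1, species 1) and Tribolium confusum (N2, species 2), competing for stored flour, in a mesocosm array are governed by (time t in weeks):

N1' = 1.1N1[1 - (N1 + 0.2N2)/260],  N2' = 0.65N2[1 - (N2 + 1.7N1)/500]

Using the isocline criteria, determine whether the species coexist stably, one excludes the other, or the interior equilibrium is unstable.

Compare the nullcline intercepts: K1/α12 = 260/0.2 = 1300 > K2 = 500; K2/α21 = 500/1.7 = 294 > K1 = 260.
Since both inequalities hold, each species can invade when rare, so the interior equilibrium is stable.

stable coexistence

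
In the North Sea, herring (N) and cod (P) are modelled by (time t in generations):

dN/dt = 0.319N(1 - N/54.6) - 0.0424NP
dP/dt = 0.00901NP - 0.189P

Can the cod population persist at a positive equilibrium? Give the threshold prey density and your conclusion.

Threshold N = 21; K > 21, so yes, the predator persists.

The predator equation gives dP/dt > 0 only when N > 0.189/0.00901 = 21.
Without the predator, N → K = 54.6. Since 54.6 > 21, the predator can invade and persist.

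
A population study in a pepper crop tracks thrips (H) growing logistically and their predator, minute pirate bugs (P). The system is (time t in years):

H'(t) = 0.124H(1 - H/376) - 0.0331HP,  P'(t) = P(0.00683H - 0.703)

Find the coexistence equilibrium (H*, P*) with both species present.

From dP/dt = 0 with P > 0: 0.00683H* = 0.703, so H* = 103.
Substitute into dH/dt = 0: 0.124(1 - 103/376) = 0.0331P*.
The bracket is 0.726, giving P* = 0.0901/0.0331 = 2.72.

H* ≈ 103, P* ≈ 2.72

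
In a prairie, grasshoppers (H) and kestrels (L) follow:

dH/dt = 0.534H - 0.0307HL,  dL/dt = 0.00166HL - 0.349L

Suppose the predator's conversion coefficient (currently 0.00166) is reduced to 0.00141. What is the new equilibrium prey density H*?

At the interior fixed point, setting dL/dt = 0 with L > 0 fixes H* = (predator death rate)/(HL coefficient) — independent of the other coefficients.
With the change, H* = 0.349/0.00141 = 248; it rises from 210.

H* ≈ 248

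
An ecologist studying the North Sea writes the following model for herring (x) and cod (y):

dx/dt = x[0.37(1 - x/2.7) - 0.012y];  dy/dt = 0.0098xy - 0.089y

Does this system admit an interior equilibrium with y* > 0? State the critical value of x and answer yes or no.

The predator equation gives dy/dt > 0 only when x > 0.089/0.0098 = 9.08.
Without the predator, x → K = 2.7. Since 2.7 < 9.08, the predator cannot invade.

Threshold x = 9.08; K < 9.08, so no, the predator goes extinct.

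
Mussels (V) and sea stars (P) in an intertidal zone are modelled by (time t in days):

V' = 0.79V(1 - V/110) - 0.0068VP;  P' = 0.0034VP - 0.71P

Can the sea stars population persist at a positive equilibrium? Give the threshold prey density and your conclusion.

The predator equation gives dP/dt > 0 only when V > 0.71/0.0034 = 209.
Without the predator, V → K = 110. Since 110 < 209, the predator cannot invade.

Threshold V = 209; K < 209, so no, the predator goes extinct.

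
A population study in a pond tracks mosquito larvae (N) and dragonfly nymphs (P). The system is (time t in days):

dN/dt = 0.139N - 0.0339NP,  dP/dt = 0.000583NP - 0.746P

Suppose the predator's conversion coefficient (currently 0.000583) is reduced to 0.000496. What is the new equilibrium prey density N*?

At the interior fixed point, setting dP/dt = 0 with P > 0 fixes N* = (predator death rate)/(NP coefficient) — independent of the other coefficients.
With the change, N* = 0.746/0.000496 = 1500; it rises from 1280.

N* ≈ 1500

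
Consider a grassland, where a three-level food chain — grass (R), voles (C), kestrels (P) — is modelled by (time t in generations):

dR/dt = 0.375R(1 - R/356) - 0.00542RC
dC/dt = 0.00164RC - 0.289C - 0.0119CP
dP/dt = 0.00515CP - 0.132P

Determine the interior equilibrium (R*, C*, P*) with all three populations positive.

R* ≈ 224, C* ≈ 25.6, P* ≈ 6.6

From dP/dt = 0: 0.00515C* = 0.132, so C* = 25.6.
From dR/dt = 0: 0.375(1 - R*/356) = 0.00542·25.6, giving R* = 356·(1 - 0.37) = 224.
From dC/dt = 0: 0.00164·224 - 0.289 = 0.0119P*, so P* = 0.0786/0.0119 = 6.6.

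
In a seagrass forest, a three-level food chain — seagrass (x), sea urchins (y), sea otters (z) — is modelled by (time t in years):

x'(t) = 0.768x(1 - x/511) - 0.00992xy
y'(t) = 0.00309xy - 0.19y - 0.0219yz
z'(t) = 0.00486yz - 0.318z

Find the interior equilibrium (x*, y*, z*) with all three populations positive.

x* ≈ 79.1, y* ≈ 65.4, z* ≈ 2.49

From dz/dt = 0: 0.00486y* = 0.318, so y* = 65.4.
From dx/dt = 0: 0.768(1 - x*/511) = 0.00992·65.4, giving x* = 511·(1 - 0.845) = 79.1.
From dy/dt = 0: 0.00309·79.1 - 0.19 = 0.0219z*, so z* = 0.0545/0.0219 = 2.49.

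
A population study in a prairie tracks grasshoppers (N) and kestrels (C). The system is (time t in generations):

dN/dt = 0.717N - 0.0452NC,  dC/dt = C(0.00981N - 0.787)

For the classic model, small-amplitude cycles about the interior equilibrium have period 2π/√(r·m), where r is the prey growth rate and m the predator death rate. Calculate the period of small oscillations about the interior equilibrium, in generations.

Here r = 0.717 and m = 0.787, so r·m = 0.564.
ω = √0.564 = 0.751 per generation, hence T = 2π/ω ≈ 8.36 generations.

T ≈ 8.36 generations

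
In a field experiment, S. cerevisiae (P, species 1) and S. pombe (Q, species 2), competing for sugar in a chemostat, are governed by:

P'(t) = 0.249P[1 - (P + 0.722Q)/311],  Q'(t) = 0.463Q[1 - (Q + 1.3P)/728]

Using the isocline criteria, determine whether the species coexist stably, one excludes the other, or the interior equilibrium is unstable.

species 2 excludes species 1

Compare the nullcline intercepts: K1/α12 = 311/0.722 = 431 < K2 = 728; K2/α21 = 728/1.3 = 560 > K1 = 311.
Since the inequalities point opposite ways, species 2 can invade but species 1 cannot.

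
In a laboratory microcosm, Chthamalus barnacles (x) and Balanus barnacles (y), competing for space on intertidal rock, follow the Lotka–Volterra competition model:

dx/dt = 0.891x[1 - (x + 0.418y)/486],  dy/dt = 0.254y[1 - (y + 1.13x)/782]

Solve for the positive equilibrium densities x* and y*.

Setting both brackets to zero gives the nullclines x + 0.418y = 486 and 1.13x + y = 782.
Substituting y = 782 - 1.13x into the first: x(1 - 0.418·1.13) = 486 - 0.418·782.
So x* = 159/0.528 = 302, and then y* = 782 - 1.13·302 = 441.

x* ≈ 302, y* ≈ 441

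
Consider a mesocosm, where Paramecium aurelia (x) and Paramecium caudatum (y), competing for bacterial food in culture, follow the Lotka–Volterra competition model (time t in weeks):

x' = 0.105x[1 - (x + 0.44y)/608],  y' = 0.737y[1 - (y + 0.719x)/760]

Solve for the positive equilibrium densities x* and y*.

Setting both brackets to zero gives the nullclines x + 0.44y = 608 and 0.719x + y = 760.
Substituting y = 760 - 0.719x into the first: x(1 - 0.44·0.719) = 608 - 0.44·760.
So x* = 274/0.684 = 400, and then y* = 760 - 0.719·400 = 472.

x* ≈ 400, y* ≈ 472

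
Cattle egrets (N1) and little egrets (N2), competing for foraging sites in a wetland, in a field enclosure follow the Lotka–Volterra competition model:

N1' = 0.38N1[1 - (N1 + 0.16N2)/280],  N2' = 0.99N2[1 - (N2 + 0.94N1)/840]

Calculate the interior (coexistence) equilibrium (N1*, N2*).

N1* ≈ 171, N2* ≈ 679

Setting both brackets to zero gives the nullclines N1 + 0.16N2 = 280 and 0.94N1 + N2 = 840.
Substituting N2 = 840 - 0.94N1 into the first: N1(1 - 0.16·0.94) = 280 - 0.16·840.
So N1* = 146/0.85 = 171, and then N2* = 840 - 0.94·171 = 679.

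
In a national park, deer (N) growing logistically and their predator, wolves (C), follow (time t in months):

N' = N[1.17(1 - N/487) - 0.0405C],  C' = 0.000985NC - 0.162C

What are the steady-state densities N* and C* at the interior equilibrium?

From dC/dt = 0 with C > 0: 0.000985N* = 0.162, so N* = 164.
Substitute into dN/dt = 0: 1.17(1 - 164/487) = 0.0405C*.
The bracket is 0.662, giving C* = 0.775/0.0405 = 19.1.

N* ≈ 164, C* ≈ 19.1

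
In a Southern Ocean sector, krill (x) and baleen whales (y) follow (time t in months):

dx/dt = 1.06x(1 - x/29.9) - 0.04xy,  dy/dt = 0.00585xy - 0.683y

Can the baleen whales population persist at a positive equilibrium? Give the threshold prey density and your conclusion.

The predator equation gives dy/dt > 0 only when x > 0.683/0.00585 = 117.
Without the predator, x → K = 29.9. Since 29.9 < 117, the predator cannot invade.

Threshold x = 117; K < 117, so no, the predator goes extinct.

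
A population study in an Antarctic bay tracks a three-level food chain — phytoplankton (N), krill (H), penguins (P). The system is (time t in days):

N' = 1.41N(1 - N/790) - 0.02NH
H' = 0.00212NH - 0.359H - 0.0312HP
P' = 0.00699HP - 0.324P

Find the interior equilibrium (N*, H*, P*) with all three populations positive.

N* ≈ 271, H* ≈ 46.4, P* ≈ 6.88

From dP/dt = 0: 0.00699H* = 0.324, so H* = 46.4.
From dN/dt = 0: 1.41(1 - N*/790) = 0.02·46.4, giving N* = 790·(1 - 0.657) = 271.
From dH/dt = 0: 0.00212·271 - 0.359 = 0.0312P*, so P* = 0.215/0.0312 = 6.88.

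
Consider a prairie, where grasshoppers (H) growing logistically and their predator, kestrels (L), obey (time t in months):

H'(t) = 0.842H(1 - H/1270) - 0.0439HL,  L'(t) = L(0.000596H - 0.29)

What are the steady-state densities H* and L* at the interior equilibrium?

H* ≈ 487, L* ≈ 11.8

From dL/dt = 0 with L > 0: 0.000596H* = 0.29, so H* = 487.
Substitute into dH/dt = 0: 0.842(1 - 487/1270) = 0.0439L*.
The bracket is 0.617, giving L* = 0.519/0.0439 = 11.8.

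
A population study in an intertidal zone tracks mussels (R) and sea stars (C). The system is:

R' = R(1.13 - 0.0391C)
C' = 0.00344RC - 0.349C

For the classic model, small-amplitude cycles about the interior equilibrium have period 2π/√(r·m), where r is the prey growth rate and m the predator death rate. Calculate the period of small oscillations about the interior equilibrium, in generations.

Here r = 1.13 and m = 0.349, so r·m = 0.394.
ω = √0.394 = 0.628 per generation, hence T = 2π/ω ≈ 10 generations.

T ≈ 10 generations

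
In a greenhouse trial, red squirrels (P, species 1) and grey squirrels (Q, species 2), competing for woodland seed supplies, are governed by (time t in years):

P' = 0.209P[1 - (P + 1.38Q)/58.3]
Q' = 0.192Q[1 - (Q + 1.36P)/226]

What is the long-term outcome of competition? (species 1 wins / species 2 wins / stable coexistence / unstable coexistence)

species 2 excludes species 1

Compare the nullcline intercepts: K1/α12 = 58.3/1.38 = 42.2 < K2 = 226; K2/α21 = 226/1.36 = 166 > K1 = 58.3.
Since the inequalities point opposite ways, species 2 can invade but species 1 cannot.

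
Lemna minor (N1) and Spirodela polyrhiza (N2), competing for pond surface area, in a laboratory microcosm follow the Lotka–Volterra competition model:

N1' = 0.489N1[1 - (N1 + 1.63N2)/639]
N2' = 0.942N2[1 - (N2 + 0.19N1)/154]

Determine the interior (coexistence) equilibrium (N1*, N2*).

N1* ≈ 562, N2* ≈ 47.2

Setting both brackets to zero gives the nullclines N1 + 1.63N2 = 639 and 0.19N1 + N2 = 154.
Substituting N2 = 154 - 0.19N1 into the first: N1(1 - 1.63·0.19) = 639 - 1.63·154.
So N1* = 388/0.69 = 562, and then N2* = 154 - 0.19·562 = 47.2.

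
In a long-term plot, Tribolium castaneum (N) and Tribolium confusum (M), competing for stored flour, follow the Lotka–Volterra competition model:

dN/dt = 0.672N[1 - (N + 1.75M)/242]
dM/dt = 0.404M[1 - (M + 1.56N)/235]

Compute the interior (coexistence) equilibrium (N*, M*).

N* ≈ 97.8, M* ≈ 82.4

Setting both brackets to zero gives the nullclines N + 1.75M = 242 and 1.56N + M = 235.
Substituting M = 235 - 1.56N into the first: N(1 - 1.75·1.56) = 242 - 1.75·235.
So N* = -169/-1.73 = 97.8, and then M* = 235 - 1.56·97.8 = 82.4.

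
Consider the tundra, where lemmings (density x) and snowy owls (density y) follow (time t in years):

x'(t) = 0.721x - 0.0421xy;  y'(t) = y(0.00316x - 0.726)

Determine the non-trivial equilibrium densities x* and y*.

Set dy/dt = 0 with y > 0: 0.00316x - 0.726 = 0, so x* = 0.726/0.00316 = 230.
Set dx/dt = 0 with x > 0: 0.721 - 0.0421y = 0, so y* = 0.721/0.0421 = 17.1.

x* ≈ 230, y* ≈ 17.1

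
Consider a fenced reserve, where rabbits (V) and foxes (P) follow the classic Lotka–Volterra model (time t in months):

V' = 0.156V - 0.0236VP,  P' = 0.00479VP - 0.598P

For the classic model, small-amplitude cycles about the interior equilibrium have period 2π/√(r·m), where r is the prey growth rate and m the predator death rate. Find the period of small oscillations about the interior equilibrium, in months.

Here r = 0.156 and m = 0.598, so r·m = 0.0933.
ω = √0.0933 = 0.305 per month, hence T = 2π/ω ≈ 20.6 months.

T ≈ 20.6 months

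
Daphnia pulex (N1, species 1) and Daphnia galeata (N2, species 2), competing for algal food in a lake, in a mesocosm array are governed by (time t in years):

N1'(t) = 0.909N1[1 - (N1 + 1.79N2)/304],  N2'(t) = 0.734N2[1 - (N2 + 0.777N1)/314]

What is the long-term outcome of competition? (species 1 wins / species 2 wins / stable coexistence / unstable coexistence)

Compare the nullcline intercepts: K1/α12 = 304/1.79 = 170 < K2 = 314; K2/α21 = 314/0.777 = 404 > K1 = 304.
Since the inequalities point opposite ways, species 2 can invade but species 1 cannot.

species 2 excludes species 1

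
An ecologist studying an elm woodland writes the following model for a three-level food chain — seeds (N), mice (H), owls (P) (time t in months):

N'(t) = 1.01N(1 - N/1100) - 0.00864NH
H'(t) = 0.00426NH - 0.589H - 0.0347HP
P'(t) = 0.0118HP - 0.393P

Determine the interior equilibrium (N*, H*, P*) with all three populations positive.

N* ≈ 787, H* ≈ 33.3, P* ≈ 79.6

From dP/dt = 0: 0.0118H* = 0.393, so H* = 33.3.
From dN/dt = 0: 1.01(1 - N*/1100) = 0.00864·33.3, giving N* = 1100·(1 - 0.285) = 787.
From dH/dt = 0: 0.00426·787 - 0.589 = 0.0347P*, so P* = 2.76/0.0347 = 79.6.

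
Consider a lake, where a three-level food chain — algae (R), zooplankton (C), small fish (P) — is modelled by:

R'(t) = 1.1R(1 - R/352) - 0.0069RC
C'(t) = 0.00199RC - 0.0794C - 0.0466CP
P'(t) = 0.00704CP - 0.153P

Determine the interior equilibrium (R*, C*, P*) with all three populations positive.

From dP/dt = 0: 0.00704C* = 0.153, so C* = 21.7.
From dR/dt = 0: 1.1(1 - R*/352) = 0.0069·21.7, giving R* = 352·(1 - 0.136) = 304.
From dC/dt = 0: 0.00199·304 - 0.0794 = 0.0466P*, so P* = 0.526/0.0466 = 11.3.

R* ≈ 304, C* ≈ 21.7, P* ≈ 11.3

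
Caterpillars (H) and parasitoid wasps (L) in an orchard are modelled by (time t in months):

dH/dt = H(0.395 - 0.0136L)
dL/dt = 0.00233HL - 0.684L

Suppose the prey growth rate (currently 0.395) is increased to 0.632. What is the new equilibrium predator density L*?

At the interior fixed point, setting dH/dt = 0 with H > 0 fixes L* = (prey growth rate)/(HL coefficient) — independent of the other coefficients.
With the change, L* = 0.632/0.0136 = 46.5; it rises from 29.

L* ≈ 46.5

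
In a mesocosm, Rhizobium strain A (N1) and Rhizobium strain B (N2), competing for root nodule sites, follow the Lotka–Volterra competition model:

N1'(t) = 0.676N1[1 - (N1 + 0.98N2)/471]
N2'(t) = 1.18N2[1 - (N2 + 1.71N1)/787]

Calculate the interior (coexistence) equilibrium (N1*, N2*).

Setting both brackets to zero gives the nullclines N1 + 0.98N2 = 471 and 1.71N1 + N2 = 787.
Substituting N2 = 787 - 1.71N1 into the first: N1(1 - 0.98·1.71) = 471 - 0.98·787.
So N1* = -300/-0.676 = 444, and then N2* = 787 - 1.71·444 = 27.2.

N1* ≈ 444, N2* ≈ 27.2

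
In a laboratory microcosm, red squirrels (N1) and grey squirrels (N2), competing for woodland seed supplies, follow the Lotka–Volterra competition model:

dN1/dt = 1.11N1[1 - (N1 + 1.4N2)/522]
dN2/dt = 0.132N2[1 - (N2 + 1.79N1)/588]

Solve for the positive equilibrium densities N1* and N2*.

Setting both brackets to zero gives the nullclines N1 + 1.4N2 = 522 and 1.79N1 + N2 = 588.
Substituting N2 = 588 - 1.79N1 into the first: N1(1 - 1.4·1.79) = 522 - 1.4·588.
So N1* = -301/-1.51 = 200, and then N2* = 588 - 1.79·200 = 230.

N1* ≈ 200, N2* ≈ 230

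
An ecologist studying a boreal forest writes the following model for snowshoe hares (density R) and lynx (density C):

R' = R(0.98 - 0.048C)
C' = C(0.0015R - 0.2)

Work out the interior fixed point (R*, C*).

Set dC/dt = 0 with C > 0: 0.0015R - 0.2 = 0, so R* = 0.2/0.0015 = 133.
Set dR/dt = 0 with R > 0: 0.98 - 0.048C = 0, so C* = 0.98/0.048 = 20.4.

R* ≈ 133, C* ≈ 20.4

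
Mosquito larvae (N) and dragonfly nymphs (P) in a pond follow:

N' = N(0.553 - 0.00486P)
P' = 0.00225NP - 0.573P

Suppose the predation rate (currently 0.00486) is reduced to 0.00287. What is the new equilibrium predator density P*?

At the interior fixed point, setting dN/dt = 0 with N > 0 fixes P* = (prey growth rate)/(NP coefficient) — independent of the other coefficients.
With the change, P* = 0.553/0.00287 = 193; it rises from 114.

P* ≈ 193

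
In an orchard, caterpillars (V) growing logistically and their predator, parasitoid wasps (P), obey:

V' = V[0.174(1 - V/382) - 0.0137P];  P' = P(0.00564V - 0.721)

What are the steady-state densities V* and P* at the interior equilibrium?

From dP/dt = 0 with P > 0: 0.00564V* = 0.721, so V* = 128.
Substitute into dV/dt = 0: 0.174(1 - 128/382) = 0.0137P*.
The bracket is 0.665, giving P* = 0.116/0.0137 = 8.45.

V* ≈ 128, P* ≈ 8.45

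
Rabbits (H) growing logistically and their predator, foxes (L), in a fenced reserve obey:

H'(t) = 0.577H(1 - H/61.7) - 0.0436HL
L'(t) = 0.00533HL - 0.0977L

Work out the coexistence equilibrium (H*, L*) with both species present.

H* ≈ 18.3, L* ≈ 9.3

From dL/dt = 0 with L > 0: 0.00533H* = 0.0977, so H* = 18.3.
Substitute into dH/dt = 0: 0.577(1 - 18.3/61.7) = 0.0436L*.
The bracket is 0.703, giving L* = 0.406/0.0436 = 9.3.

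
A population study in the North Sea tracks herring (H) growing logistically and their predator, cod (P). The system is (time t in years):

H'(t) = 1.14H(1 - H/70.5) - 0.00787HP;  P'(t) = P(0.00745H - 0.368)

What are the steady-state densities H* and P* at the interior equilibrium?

H* ≈ 49.4, P* ≈ 43.4

From dP/dt = 0 with P > 0: 0.00745H* = 0.368, so H* = 49.4.
Substitute into dH/dt = 0: 1.14(1 - 49.4/70.5) = 0.00787P*.
The bracket is 0.299, giving P* = 0.341/0.00787 = 43.4.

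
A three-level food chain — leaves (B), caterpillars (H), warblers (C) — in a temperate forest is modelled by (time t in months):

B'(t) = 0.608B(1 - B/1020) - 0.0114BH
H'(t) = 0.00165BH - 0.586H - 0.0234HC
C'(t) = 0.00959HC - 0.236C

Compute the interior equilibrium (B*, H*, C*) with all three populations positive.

From dC/dt = 0: 0.00959H* = 0.236, so H* = 24.6.
From dB/dt = 0: 0.608(1 - B*/1020) = 0.0114·24.6, giving B* = 1020·(1 - 0.461) = 549.
From dH/dt = 0: 0.00165·549 - 0.586 = 0.0234C*, so C* = 0.32/0.0234 = 13.7.

B* ≈ 549, H* ≈ 24.6, C* ≈ 13.7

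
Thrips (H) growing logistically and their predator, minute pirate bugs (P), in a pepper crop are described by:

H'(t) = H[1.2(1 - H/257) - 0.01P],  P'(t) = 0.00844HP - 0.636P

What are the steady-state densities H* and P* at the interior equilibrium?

From dP/dt = 0 with P > 0: 0.00844H* = 0.636, so H* = 75.4.
Substitute into dH/dt = 0: 1.2(1 - 75.4/257) = 0.01P*.
The bracket is 0.707, giving P* = 0.848/0.01 = 84.8.

H* ≈ 75.4, P* ≈ 84.8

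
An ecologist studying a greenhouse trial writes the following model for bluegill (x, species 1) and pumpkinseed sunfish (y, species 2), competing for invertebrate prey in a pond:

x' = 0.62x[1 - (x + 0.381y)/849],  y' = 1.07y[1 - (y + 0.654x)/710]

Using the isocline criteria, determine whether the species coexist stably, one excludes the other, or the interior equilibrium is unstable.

stable coexistence

Compare the nullcline intercepts: K1/α12 = 849/0.381 = 2230 > K2 = 710; K2/α21 = 710/0.654 = 1090 > K1 = 849.
Since both inequalities hold, each species can invade when rare, so the interior equilibrium is stable.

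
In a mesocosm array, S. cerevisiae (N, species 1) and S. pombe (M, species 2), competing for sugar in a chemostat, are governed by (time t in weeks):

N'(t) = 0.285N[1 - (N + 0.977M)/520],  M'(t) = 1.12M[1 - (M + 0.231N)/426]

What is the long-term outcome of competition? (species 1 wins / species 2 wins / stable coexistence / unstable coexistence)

Compare the nullcline intercepts: K1/α12 = 520/0.977 = 532 > K2 = 426; K2/α21 = 426/0.231 = 1840 > K1 = 520.
Since both inequalities hold, each species can invade when rare, so the interior equilibrium is stable.

stable coexistence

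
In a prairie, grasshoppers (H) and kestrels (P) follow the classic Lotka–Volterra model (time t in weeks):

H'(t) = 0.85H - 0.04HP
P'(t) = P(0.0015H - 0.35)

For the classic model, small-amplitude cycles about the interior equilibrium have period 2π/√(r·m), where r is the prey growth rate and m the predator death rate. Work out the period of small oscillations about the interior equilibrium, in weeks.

T ≈ 11.5 weeks

Here r = 0.85 and m = 0.35, so r·m = 0.297.
ω = √0.297 = 0.545 per week, hence T = 2π/ω ≈ 11.5 weeks.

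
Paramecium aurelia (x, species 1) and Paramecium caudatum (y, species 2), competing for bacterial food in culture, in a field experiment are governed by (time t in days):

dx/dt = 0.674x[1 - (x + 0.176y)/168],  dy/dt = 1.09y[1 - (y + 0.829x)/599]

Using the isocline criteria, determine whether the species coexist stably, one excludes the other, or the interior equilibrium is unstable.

stable coexistence

Compare the nullcline intercepts: K1/α12 = 168/0.176 = 955 > K2 = 599; K2/α21 = 599/0.829 = 723 > K1 = 168.
Since both inequalities hold, each species can invade when rare, so the interior equilibrium is stable.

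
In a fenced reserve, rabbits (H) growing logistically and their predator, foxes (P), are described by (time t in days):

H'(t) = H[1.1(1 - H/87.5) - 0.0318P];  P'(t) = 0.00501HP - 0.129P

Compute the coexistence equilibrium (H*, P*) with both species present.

H* ≈ 25.7, P* ≈ 24.4

From dP/dt = 0 with P > 0: 0.00501H* = 0.129, so H* = 25.7.
Substitute into dH/dt = 0: 1.1(1 - 25.7/87.5) = 0.0318P*.
The bracket is 0.706, giving P* = 0.776/0.0318 = 24.4.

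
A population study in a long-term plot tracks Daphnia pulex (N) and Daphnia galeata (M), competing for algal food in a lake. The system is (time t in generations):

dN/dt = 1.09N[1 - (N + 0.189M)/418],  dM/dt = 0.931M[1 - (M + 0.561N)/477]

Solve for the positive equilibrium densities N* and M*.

N* ≈ 367, M* ≈ 271

Setting both brackets to zero gives the nullclines N + 0.189M = 418 and 0.561N + M = 477.
Substituting M = 477 - 0.561N into the first: N(1 - 0.189·0.561) = 418 - 0.189·477.
So N* = 328/0.894 = 367, and then M* = 477 - 0.561·367 = 271.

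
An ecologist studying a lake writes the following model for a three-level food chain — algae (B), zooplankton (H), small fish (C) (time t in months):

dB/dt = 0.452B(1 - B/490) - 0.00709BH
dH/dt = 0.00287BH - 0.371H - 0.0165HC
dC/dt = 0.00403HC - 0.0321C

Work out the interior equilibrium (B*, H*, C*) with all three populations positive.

B* ≈ 429, H* ≈ 7.97, C* ≈ 52.1

From dC/dt = 0: 0.00403H* = 0.0321, so H* = 7.97.
From dB/dt = 0: 0.452(1 - B*/490) = 0.00709·7.97, giving B* = 490·(1 - 0.125) = 429.
From dH/dt = 0: 0.00287·429 - 0.371 = 0.0165C*, so C* = 0.86/0.0165 = 52.1.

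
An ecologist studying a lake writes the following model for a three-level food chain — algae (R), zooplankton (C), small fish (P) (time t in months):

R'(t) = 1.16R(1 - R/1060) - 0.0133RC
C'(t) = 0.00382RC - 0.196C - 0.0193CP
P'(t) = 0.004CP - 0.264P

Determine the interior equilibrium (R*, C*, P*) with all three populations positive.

From dP/dt = 0: 0.004C* = 0.264, so C* = 66.
From dR/dt = 0: 1.16(1 - R*/1060) = 0.0133·66, giving R* = 1060·(1 - 0.757) = 258.
From dC/dt = 0: 0.00382·258 - 0.196 = 0.0193P*, so P* = 0.789/0.0193 = 40.9.

R* ≈ 258, C* ≈ 66, P* ≈ 40.9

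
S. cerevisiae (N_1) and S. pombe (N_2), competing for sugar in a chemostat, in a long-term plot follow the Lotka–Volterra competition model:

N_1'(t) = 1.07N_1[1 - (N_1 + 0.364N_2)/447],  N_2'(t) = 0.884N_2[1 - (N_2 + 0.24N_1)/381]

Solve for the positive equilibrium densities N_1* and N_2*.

Setting both brackets to zero gives the nullclines N_1 + 0.364N_2 = 447 and 0.24N_1 + N_2 = 381.
Substituting N_2 = 381 - 0.24N_1 into the first: N_1(1 - 0.364·0.24) = 447 - 0.364·381.
So N_1* = 308/0.913 = 338, and then N_2* = 381 - 0.24·338 = 300.

N_1* ≈ 338, N_2* ≈ 300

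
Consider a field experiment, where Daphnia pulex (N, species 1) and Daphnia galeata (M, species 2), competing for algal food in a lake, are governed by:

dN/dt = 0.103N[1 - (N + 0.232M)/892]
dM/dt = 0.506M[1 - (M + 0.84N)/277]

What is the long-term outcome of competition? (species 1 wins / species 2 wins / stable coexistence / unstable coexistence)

species 1 excludes species 2

Compare the nullcline intercepts: K1/α12 = 892/0.232 = 3840 > K2 = 277; K2/α21 = 277/0.84 = 330 < K1 = 892.
Since the inequalities point opposite ways, species 1 can invade but species 2 cannot.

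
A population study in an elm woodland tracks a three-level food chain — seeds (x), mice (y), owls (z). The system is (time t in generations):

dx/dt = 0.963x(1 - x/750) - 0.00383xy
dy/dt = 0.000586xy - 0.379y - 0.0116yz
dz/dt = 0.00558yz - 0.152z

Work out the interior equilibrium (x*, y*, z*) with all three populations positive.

From dz/dt = 0: 0.00558y* = 0.152, so y* = 27.2.
From dx/dt = 0: 0.963(1 - x*/750) = 0.00383·27.2, giving x* = 750·(1 - 0.108) = 669.
From dy/dt = 0: 0.000586·669 - 0.379 = 0.0116z*, so z* = 0.0129/0.0116 = 1.11.

x* ≈ 669, y* ≈ 27.2, z* ≈ 1.11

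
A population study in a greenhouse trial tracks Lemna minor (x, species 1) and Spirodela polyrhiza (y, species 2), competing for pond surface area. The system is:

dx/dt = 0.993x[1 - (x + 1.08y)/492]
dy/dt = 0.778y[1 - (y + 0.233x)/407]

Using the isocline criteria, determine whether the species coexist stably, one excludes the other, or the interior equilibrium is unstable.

Compare the nullcline intercepts: K1/α12 = 492/1.08 = 456 > K2 = 407; K2/α21 = 407/0.233 = 1750 > K1 = 492.
Since both inequalities hold, each species can invade when rare, so the interior equilibrium is stable.

stable coexistence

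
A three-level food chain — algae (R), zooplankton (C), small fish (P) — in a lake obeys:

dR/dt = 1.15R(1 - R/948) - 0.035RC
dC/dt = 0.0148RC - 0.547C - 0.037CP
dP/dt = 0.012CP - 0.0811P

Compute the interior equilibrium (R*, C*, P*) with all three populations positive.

From dP/dt = 0: 0.012C* = 0.0811, so C* = 6.76.
From dR/dt = 0: 1.15(1 - R*/948) = 0.035·6.76, giving R* = 948·(1 - 0.206) = 753.
From dC/dt = 0: 0.0148·753 - 0.547 = 0.037P*, so P* = 10.6/0.037 = 286.

R* ≈ 753, C* ≈ 6.76, P* ≈ 286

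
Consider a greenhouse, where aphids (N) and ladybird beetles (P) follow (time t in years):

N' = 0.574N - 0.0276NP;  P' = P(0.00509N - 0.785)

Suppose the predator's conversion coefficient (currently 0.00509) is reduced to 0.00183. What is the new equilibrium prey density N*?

At the interior fixed point, setting dP/dt = 0 with P > 0 fixes N* = (predator death rate)/(NP coefficient) — independent of the other coefficients.
With the change, N* = 0.785/0.00183 = 429; it rises from 154.

N* ≈ 429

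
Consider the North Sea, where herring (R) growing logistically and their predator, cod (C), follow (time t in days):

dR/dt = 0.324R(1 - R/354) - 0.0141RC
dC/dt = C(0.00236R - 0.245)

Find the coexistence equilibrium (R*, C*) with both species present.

From dC/dt = 0 with C > 0: 0.00236R* = 0.245, so R* = 104.
Substitute into dR/dt = 0: 0.324(1 - 104/354) = 0.0141C*.
The bracket is 0.707, giving C* = 0.229/0.0141 = 16.2.

R* ≈ 104, C* ≈ 16.2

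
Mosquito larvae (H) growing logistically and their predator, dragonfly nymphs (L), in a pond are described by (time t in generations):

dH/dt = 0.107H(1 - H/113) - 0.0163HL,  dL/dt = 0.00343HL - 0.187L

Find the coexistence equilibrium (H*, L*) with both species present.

H* ≈ 54.5, L* ≈ 3.4

From dL/dt = 0 with L > 0: 0.00343H* = 0.187, so H* = 54.5.
Substitute into dH/dt = 0: 0.107(1 - 54.5/113) = 0.0163L*.
The bracket is 0.518, giving L* = 0.0554/0.0163 = 3.4.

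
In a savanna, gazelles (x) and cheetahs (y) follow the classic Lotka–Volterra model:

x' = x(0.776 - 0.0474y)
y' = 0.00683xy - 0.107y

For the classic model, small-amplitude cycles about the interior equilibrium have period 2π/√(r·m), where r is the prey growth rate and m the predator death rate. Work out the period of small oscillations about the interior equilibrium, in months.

T ≈ 21.8 months

Here r = 0.776 and m = 0.107, so r·m = 0.083.
ω = √0.083 = 0.288 per month, hence T = 2π/ω ≈ 21.8 months.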